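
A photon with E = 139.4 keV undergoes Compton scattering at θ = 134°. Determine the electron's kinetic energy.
44.0708 keV

By energy conservation: K_e = E_initial - E_final

First find the scattered photon energy:
Initial wavelength: λ = hc/E = 8.8941 pm
Compton shift: Δλ = λ_C(1 - cos(134°)) = 4.1118 pm
Final wavelength: λ' = 8.8941 + 4.1118 = 13.0059 pm
Final photon energy: E' = hc/λ' = 95.3292 keV

Electron kinetic energy:
K_e = E - E' = 139.4000 - 95.3292 = 44.0708 keV

(Intermediate values are shown rounded; full precision is carried through to the final answer.)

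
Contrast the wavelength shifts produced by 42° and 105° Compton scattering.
105° produces the larger shift by a factor of 4.901

Calculate both shifts using Δλ = λ_C(1 - cos θ):

For θ₁ = 42°:
Δλ₁ = 2.4263 × (1 - cos(42°))
Δλ₁ = 2.4263 × 0.2569
Δλ₁ = 0.6232 pm

For θ₂ = 105°:
Δλ₂ = 2.4263 × (1 - cos(105°))
Δλ₂ = 2.4263 × 1.2588
Δλ₂ = 3.0543 pm

The 105° angle produces the larger shift.
Ratio: 3.0543/0.6232 = 4.901

(Intermediate values are shown rounded; full precision is carried through to the final answer.)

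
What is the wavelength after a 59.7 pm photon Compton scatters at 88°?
62.0416 pm

Using the Compton scattering formula:
λ' = λ + Δλ = λ + λ_C(1 - cos θ)

Given:
- Initial wavelength λ = 59.7 pm
- Scattering angle θ = 88°
- Compton wavelength λ_C ≈ 2.4263 pm

Calculate the shift:
Δλ = 2.4263 × (1 - cos(88°))
Δλ = 2.4263 × 0.9651
Δλ = 2.3416 pm

Final wavelength:
λ' = 59.7 + 2.3416 = 62.0416 pm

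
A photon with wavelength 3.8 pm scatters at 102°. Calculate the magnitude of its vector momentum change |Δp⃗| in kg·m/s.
2.1733e-22 kg·m/s

Photon momentum magnitude is p = h/λ.

Initial momentum:
p₀ = h/λ = 6.6261e-34/3.8000e-12 = 1.7437e-22 kg·m/s

After scattering:
λ' = λ + Δλ = 3.8 + 2.9308 = 6.7308 pm
p' = h/λ' = 6.6261e-34/6.7308e-12 = 9.8444e-23 kg·m/s

Momentum is a vector; the scattered photon's direction makes angle θ = 102° with the incident direction. The magnitude of the vector change Δp⃗ = p⃗₀ − p⃗' is found from the law of cosines:
|Δp⃗|² = p₀² + p'² − 2p₀p'cos θ
|Δp⃗|² = (1.7437e-22)² + (9.8444e-23)² − 2·1.7437e-22·9.8444e-23·cos(102°)
|Δp⃗| = 2.1733e-22 kg·m/s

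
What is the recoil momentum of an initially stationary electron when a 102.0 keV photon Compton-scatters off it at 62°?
5.3650e-23 kg·m/s

The electron is initially at rest, so by conservation of momentum:
p⃗_e = p⃗₀ − p⃗'  (incident photon momentum minus scattered photon momentum)

Photon momentum magnitudes (p = h/λ = E/c):
λ₀ = hc/E₀ = 12.1553 pm → p₀ = h/λ₀ = 5.4512e-23 kg·m/s
Δλ = λ_C(1 − cos 62°) = 1.2872 pm
λ' = 13.4425 pm → p' = h/λ' = 4.9292e-23 kg·m/s

The scattered photon makes angle θ = 62° with the incident direction, so by the law of cosines:
|p⃗_e|² = p₀² + p'² − 2p₀p'cos θ
|p⃗_e|² = (5.4512e-23)² + (4.9292e-23)² − 2·5.4512e-23·4.9292e-23·cos(62°)
|p⃗_e| = 5.3650e-23 kg·m/s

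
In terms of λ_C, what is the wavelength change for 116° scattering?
1.4384 λ_C

The Compton shift formula is:
Δλ = λ_C(1 - cos θ)

Dividing both sides by λ_C:
Δλ/λ_C = 1 - cos θ

For θ = 116°:
Δλ/λ_C = 1 - cos(116°)
Δλ/λ_C = 1 - -0.4384
Δλ/λ_C = 1.4384

This means the shift is 1.4384 × λ_C = 3.4899 pm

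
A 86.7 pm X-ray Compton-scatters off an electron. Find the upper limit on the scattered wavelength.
91.5526 pm (at θ = 180°)

The Compton shift is Δλ = λ_C(1 − cos θ).

Since cos θ ranges from −1 to 1, the factor (1 − cos θ) ranges from 0 to 2; the maximum shift occurs at θ = 180° (backscattering):
Δλ_max = 2λ_C = 2 × 2.4263 pm = 4.8526 pm

Maximum scattered wavelength:
λ'_max = λ₀ + Δλ_max = 86.7 + 4.8526 = 91.5526 pm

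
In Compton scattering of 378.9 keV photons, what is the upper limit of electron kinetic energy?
226.3010 keV

Maximum energy transfer occurs at θ = 180° (backscattering).

Initial photon: E₀ = 378.9 keV → λ₀ = 3.2722 pm

Maximum Compton shift (at 180°):
Δλ_max = 2λ_C = 2 × 2.4263 = 4.8526 pm

Final wavelength:
λ' = 3.2722 + 4.8526 = 8.1248 pm

Minimum photon energy (maximum energy to electron):
E'_min = hc/λ' = 152.5990 keV

Maximum electron kinetic energy:
K_max = E₀ - E'_min = 378.9000 - 152.5990 = 226.3010 keV

(Intermediate values are shown rounded; full precision is carried through to the final answer.)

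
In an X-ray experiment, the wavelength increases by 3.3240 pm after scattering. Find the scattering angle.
111.71°

From the Compton formula Δλ = λ_C(1 - cos θ), we can solve for θ:

cos θ = 1 - Δλ/λ_C

Given:
- Δλ = 3.3240 pm
- λ_C = h/(m_e·c) ≈ 2.42631024 pm

cos θ = 1 - 3.3240/2.42631024
cos θ = 1 - 1.369981
cos θ = -0.369981

θ = arccos(-0.369981)
θ = 111.71°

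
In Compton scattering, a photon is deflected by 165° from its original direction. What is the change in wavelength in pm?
4.7699 pm

Using the Compton scattering formula:
Δλ = λ_C(1 - cos θ)

where λ_C = h/(m_e·c) ≈ 2.4263 pm is the Compton wavelength of an electron.

For θ = 165°:
cos(165°) = -0.9659
1 - cos(165°) = 1.9659

Δλ = 2.4263 × 1.9659
Δλ = 4.7699 pm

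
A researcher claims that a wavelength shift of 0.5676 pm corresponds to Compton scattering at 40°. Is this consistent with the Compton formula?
Yes, consistent

Calculate the expected shift for θ = 40°:

Δλ_expected = λ_C(1 - cos(40°))
Δλ_expected = 2.4263 × (1 - cos(40°))
Δλ_expected = 2.4263 × 0.2340
Δλ_expected = 0.5676 pm

Given shift: 0.5676 pm
Expected shift: 0.5676 pm
Difference: 0.0000 pm

The values match. This is consistent with Compton scattering at the stated angle.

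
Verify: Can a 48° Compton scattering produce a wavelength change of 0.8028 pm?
Yes, consistent

Calculate the expected shift for θ = 48°:

Δλ_expected = λ_C(1 - cos(48°))
Δλ_expected = 2.4263 × (1 - cos(48°))
Δλ_expected = 2.4263 × 0.3309
Δλ_expected = 0.8028 pm

Given shift: 0.8028 pm
Expected shift: 0.8028 pm
Difference: 0.0000 pm

The values match. This is consistent with Compton scattering at the stated angle.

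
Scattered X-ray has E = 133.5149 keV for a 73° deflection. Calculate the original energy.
163.8000 keV

Convert final energy to wavelength (hc ≈ 1239.842 keV·pm):
λ' = hc/E' = 1239.842 / 133.5149 = 9.2862 pm

Calculate the Compton shift:
Δλ = λ_C(1 - cos(73°))
Δλ = 2.4263 × (1 - cos(73°))
Δλ = 1.7169 pm

Initial wavelength:
λ = λ' - Δλ = 9.2862 - 1.7169 = 7.5692 pm

Initial energy:
E = hc/λ = 1239.842 / 7.5692 = 163.8000 keV

(Intermediate values are shown rounded; full precision is carried through to the final answer.)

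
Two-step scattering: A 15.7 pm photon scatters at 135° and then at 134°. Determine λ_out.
23.9537 pm

Apply Compton shift twice:

First scattering at θ₁ = 135°:
Δλ₁ = λ_C(1 - cos(135°))
Δλ₁ = 2.4263 × 1.7071
Δλ₁ = 4.1420 pm

After first scattering:
λ₁ = 15.7 + 4.1420 = 19.8420 pm

Second scattering at θ₂ = 134°:
Δλ₂ = λ_C(1 - cos(134°))
Δλ₂ = 2.4263 × 1.6947
Δλ₂ = 4.1118 pm

Final wavelength:
λ₂ = 19.8420 + 4.1118 = 23.9537 pm

Total shift: Δλ_total = 4.1420 + 4.1118 = 8.2537 pm

(Intermediate values are shown rounded; full precision is carried through to the final answer.)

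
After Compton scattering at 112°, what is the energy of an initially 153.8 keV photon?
108.7904 keV

First convert energy to wavelength:
λ = hc/E, with hc ≈ 1239.842 keV·pm (i.e. 1239.842 eV·nm)

For E = 153.8 keV = 153800 eV:
λ = 1239.842 keV·pm / 153.8 keV
λ = 8.0614 pm

Calculate the Compton shift:
Δλ = λ_C(1 - cos(112°)) = 2.4263 × 1.3746
Δλ = 3.3352 pm

Final wavelength:
λ' = 8.0614 + 3.3352 = 11.3966 pm

Final energy:
E' = hc/λ' = 1239.842 / 11.3966 = 108.7904 keV

(Intermediate values are shown rounded; full precision is carried through to the final answer.)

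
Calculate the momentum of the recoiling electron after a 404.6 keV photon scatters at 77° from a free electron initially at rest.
2.2732e-22 kg·m/s

The electron is initially at rest, so by conservation of momentum:
p⃗_e = p⃗₀ − p⃗'  (incident photon momentum minus scattered photon momentum)

Photon momentum magnitudes (p = h/λ = E/c):
λ₀ = hc/E₀ = 3.0644 pm → p₀ = h/λ₀ = 2.1623e-22 kg·m/s
Δλ = λ_C(1 − cos 77°) = 1.8805 pm
λ' = 4.9449 pm → p' = h/λ' = 1.3400e-22 kg·m/s

The scattered photon makes angle θ = 77° with the incident direction, so by the law of cosines:
|p⃗_e|² = p₀² + p'² − 2p₀p'cos θ
|p⃗_e|² = (2.1623e-22)² + (1.3400e-22)² − 2·2.1623e-22·1.3400e-22·cos(77°)
|p⃗_e| = 2.2732e-22 kg·m/s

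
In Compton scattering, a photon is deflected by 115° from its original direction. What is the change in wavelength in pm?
3.4517 pm

Using the Compton scattering formula:
Δλ = λ_C(1 - cos θ)

where λ_C = h/(m_e·c) ≈ 2.4263 pm is the Compton wavelength of an electron.

For θ = 115°:
cos(115°) = -0.4226
1 - cos(115°) = 1.4226

Δλ = 2.4263 × 1.4226
Δλ = 3.4517 pm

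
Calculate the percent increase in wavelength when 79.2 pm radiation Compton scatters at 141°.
5.4443%

Calculate the Compton shift:
Δλ = λ_C(1 - cos(141°))
Δλ = 2.4263 × (1 - cos(141°))
Δλ = 2.4263 × 1.7771
Δλ = 4.3119 pm

Percentage change:
(Δλ/λ₀) × 100 = (4.3119/79.2) × 100
= 5.4443%

(Intermediate values are shown rounded; full precision is carried through to the final answer.)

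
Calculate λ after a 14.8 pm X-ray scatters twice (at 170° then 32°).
19.9844 pm

Apply Compton shift twice:

First scattering at θ₁ = 170°:
Δλ₁ = λ_C(1 - cos(170°))
Δλ₁ = 2.4263 × 1.9848
Δλ₁ = 4.8158 pm

After first scattering:
λ₁ = 14.8 + 4.8158 = 19.6158 pm

Second scattering at θ₂ = 32°:
Δλ₂ = λ_C(1 - cos(32°))
Δλ₂ = 2.4263 × 0.1520
Δλ₂ = 0.3687 pm

Final wavelength:
λ₂ = 19.6158 + 0.3687 = 19.9844 pm

Total shift: Δλ_total = 4.8158 + 0.3687 = 5.1844 pm

(Intermediate values are shown rounded; full precision is carried through to the final answer.)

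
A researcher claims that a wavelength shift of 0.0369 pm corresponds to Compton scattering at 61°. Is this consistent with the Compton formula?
No, inconsistent

Calculate the expected shift for θ = 61°:

Δλ_expected = λ_C(1 - cos(61°))
Δλ_expected = 2.4263 × (1 - cos(61°))
Δλ_expected = 2.4263 × 0.5152
Δλ_expected = 1.2500 pm

Given shift: 0.0369 pm
Expected shift: 1.2500 pm
Difference: 1.2132 pm

The values do not match. The given shift corresponds to θ ≈ 10.0°, not 61°.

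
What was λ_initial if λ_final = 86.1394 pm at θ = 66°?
84.7000 pm

From λ' = λ + Δλ, we have λ = λ' - Δλ

First calculate the Compton shift:
Δλ = λ_C(1 - cos θ)
Δλ = 2.4263 × (1 - cos(66°))
Δλ = 2.4263 × 0.5933
Δλ = 1.4394 pm

Initial wavelength:
λ = λ' - Δλ
λ = 86.1394 - 1.4394
λ = 84.7000 pm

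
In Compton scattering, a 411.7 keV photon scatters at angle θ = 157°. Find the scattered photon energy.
161.6217 keV

First convert energy to wavelength:
λ = hc/E, with hc ≈ 1239.842 keV·pm (i.e. 1239.842 eV·nm)

For E = 411.7 keV = 411700 eV:
λ = 1239.842 keV·pm / 411.7 keV
λ = 3.0115 pm

Calculate the Compton shift:
Δλ = λ_C(1 - cos(157°)) = 2.4263 × 1.9205
Δλ = 4.6597 pm

Final wavelength:
λ' = 3.0115 + 4.6597 = 7.6713 pm

Final energy:
E' = hc/λ' = 1239.842 / 7.6713 = 161.6217 keV

(Intermediate values are shown rounded; full precision is carried through to the final answer.)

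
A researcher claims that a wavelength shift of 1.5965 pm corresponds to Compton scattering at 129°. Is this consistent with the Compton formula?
No, inconsistent

Calculate the expected shift for θ = 129°:

Δλ_expected = λ_C(1 - cos(129°))
Δλ_expected = 2.4263 × (1 - cos(129°))
Δλ_expected = 2.4263 × 1.6293
Δλ_expected = 3.9532 pm

Given shift: 1.5965 pm
Expected shift: 3.9532 pm
Difference: 2.3568 pm

The values do not match. The given shift corresponds to θ ≈ 70.0°, not 129°.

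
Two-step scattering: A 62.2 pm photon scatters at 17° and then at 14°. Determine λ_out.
62.3781 pm

Apply Compton shift twice:

First scattering at θ₁ = 17°:
Δλ₁ = λ_C(1 - cos(17°))
Δλ₁ = 2.4263 × 0.0437
Δλ₁ = 0.1060 pm

After first scattering:
λ₁ = 62.2 + 0.1060 = 62.3060 pm

Second scattering at θ₂ = 14°:
Δλ₂ = λ_C(1 - cos(14°))
Δλ₂ = 2.4263 × 0.0297
Δλ₂ = 0.0721 pm

Final wavelength:
λ₂ = 62.3060 + 0.0721 = 62.3781 pm

Total shift: Δλ_total = 0.1060 + 0.0721 = 0.1781 pm

(Intermediate values are shown rounded; full precision is carried through to the final answer.)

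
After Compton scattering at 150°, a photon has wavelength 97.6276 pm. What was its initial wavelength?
93.1000 pm

From λ' = λ + Δλ, we have λ = λ' - Δλ

First calculate the Compton shift:
Δλ = λ_C(1 - cos θ)
Δλ = 2.4263 × (1 - cos(150°))
Δλ = 2.4263 × 1.8660
Δλ = 4.5276 pm

Initial wavelength:
λ = λ' - Δλ
λ = 97.6276 - 4.5276
λ = 93.1000 pm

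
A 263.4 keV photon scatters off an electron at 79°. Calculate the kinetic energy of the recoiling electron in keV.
77.5283 keV

By energy conservation: K_e = E_initial - E_final

First find the scattered photon energy:
Initial wavelength: λ = hc/E = 4.7071 pm
Compton shift: Δλ = λ_C(1 - cos(79°)) = 1.9633 pm
Final wavelength: λ' = 4.7071 + 1.9633 = 6.6704 pm
Final photon energy: E' = hc/λ' = 185.8717 keV

Electron kinetic energy:
K_e = E - E' = 263.4000 - 185.8717 = 77.5283 keV

(Intermediate values are shown rounded; full precision is carried through to the final answer.)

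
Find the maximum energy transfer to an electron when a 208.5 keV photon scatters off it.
93.6903 keV

Maximum energy transfer occurs at θ = 180° (backscattering).

Initial photon: E₀ = 208.5 keV → λ₀ = 5.9465 pm

Maximum Compton shift (at 180°):
Δλ_max = 2λ_C = 2 × 2.4263 = 4.8526 pm

Final wavelength:
λ' = 5.9465 + 4.8526 = 10.7991 pm

Minimum photon energy (maximum energy to electron):
E'_min = hc/λ' = 114.8097 keV

Maximum electron kinetic energy:
K_max = E₀ - E'_min = 208.5000 - 114.8097 = 93.6903 keV

(Intermediate values are shown rounded; full precision is carried through to the final answer.)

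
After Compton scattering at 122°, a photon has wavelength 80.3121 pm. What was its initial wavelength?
76.6000 pm

From λ' = λ + Δλ, we have λ = λ' - Δλ

First calculate the Compton shift:
Δλ = λ_C(1 - cos θ)
Δλ = 2.4263 × (1 - cos(122°))
Δλ = 2.4263 × 1.5299
Δλ = 3.7121 pm

Initial wavelength:
λ = λ' - Δλ
λ = 80.3121 - 3.7121
λ = 76.6000 pm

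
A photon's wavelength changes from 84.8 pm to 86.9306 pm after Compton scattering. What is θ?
83.00°

First find the wavelength shift:
Δλ = λ' - λ = 86.9306 - 84.8 = 2.1306 pm

Using Δλ = λ_C(1 - cos θ), with λ_C = h/(m_e·c) ≈ 2.42631024 pm:
cos θ = 1 - Δλ/λ_C
cos θ = 1 - 2.1306/2.42631024
cos θ = 0.121877

θ = arccos(0.121877)
θ = 83.00°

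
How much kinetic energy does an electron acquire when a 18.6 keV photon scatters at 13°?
0.0173 keV

By energy conservation: K_e = E_initial - E_final

First find the scattered photon energy:
Initial wavelength: λ = hc/E = 66.6582 pm
Compton shift: Δλ = λ_C(1 - cos(13°)) = 0.0622 pm
Final wavelength: λ' = 66.6582 + 0.0622 = 66.7204 pm
Final photon energy: E' = hc/λ' = 18.5827 keV

Electron kinetic energy:
K_e = E - E' = 18.6000 - 18.5827 = 0.0173 keV

(Intermediate values are shown rounded; full precision is carried through to the final answer.)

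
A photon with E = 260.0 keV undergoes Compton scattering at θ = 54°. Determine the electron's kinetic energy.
45.0774 keV

By energy conservation: K_e = E_initial - E_final

First find the scattered photon energy:
Initial wavelength: λ = hc/E = 4.7686 pm
Compton shift: Δλ = λ_C(1 - cos(54°)) = 1.0002 pm
Final wavelength: λ' = 4.7686 + 1.0002 = 5.7688 pm
Final photon energy: E' = hc/λ' = 214.9226 keV

Electron kinetic energy:
K_e = E - E' = 260.0000 - 214.9226 = 45.0774 keV

(Intermediate values are shown rounded; full precision is carried through to the final answer.)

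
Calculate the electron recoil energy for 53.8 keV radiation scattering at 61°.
2.7680 keV

By energy conservation: K_e = E_initial - E_final

First find the scattered photon energy:
Initial wavelength: λ = hc/E = 23.0454 pm
Compton shift: Δλ = λ_C(1 - cos(61°)) = 1.2500 pm
Final wavelength: λ' = 23.0454 + 1.2500 = 24.2954 pm
Final photon energy: E' = hc/λ' = 51.0320 keV

Electron kinetic energy:
K_e = E - E' = 53.8000 - 51.0320 = 2.7680 keV

(Intermediate values are shown rounded; full precision is carried through to the final answer.)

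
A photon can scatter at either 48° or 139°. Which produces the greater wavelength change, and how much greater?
139° produces the larger shift by a factor of 5.303

Calculate both shifts using Δλ = λ_C(1 - cos θ):

For θ₁ = 48°:
Δλ₁ = 2.4263 × (1 - cos(48°))
Δλ₁ = 2.4263 × 0.3309
Δλ₁ = 0.8028 pm

For θ₂ = 139°:
Δλ₂ = 2.4263 × (1 - cos(139°))
Δλ₂ = 2.4263 × 1.7547
Δλ₂ = 4.2575 pm

The 139° angle produces the larger shift.
Ratio: 4.2575/0.8028 = 5.303

(Intermediate values are shown rounded; full precision is carried through to the final answer.)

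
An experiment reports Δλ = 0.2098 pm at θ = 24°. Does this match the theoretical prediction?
Yes, consistent

Calculate the expected shift for θ = 24°:

Δλ_expected = λ_C(1 - cos(24°))
Δλ_expected = 2.4263 × (1 - cos(24°))
Δλ_expected = 2.4263 × 0.0865
Δλ_expected = 0.2098 pm

Given shift: 0.2098 pm
Expected shift: 0.2098 pm
Difference: 0.0000 pm

The values match. This is consistent with Compton scattering at the stated angle.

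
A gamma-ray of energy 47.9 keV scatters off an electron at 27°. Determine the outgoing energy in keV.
47.4156 keV

First convert energy to wavelength:
λ = hc/E, with hc ≈ 1239.842 keV·pm (i.e. 1239.842 eV·nm)

For E = 47.9 keV = 47900 eV:
λ = 1239.842 keV·pm / 47.9 keV
λ = 25.8840 pm

Calculate the Compton shift:
Δλ = λ_C(1 - cos(27°)) = 2.4263 × 0.1090
Δλ = 0.2645 pm

Final wavelength:
λ' = 25.8840 + 0.2645 = 26.1484 pm

Final energy:
E' = hc/λ' = 1239.842 / 26.1484 = 47.4156 keV

(Intermediate values are shown rounded; full precision is carried through to the final answer.)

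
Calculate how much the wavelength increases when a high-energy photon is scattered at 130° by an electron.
3.9859 pm

Using the Compton scattering formula:
Δλ = λ_C(1 - cos θ)

where λ_C = h/(m_e·c) ≈ 2.4263 pm is the Compton wavelength of an electron.

For θ = 130°:
cos(130°) = -0.6428
1 - cos(130°) = 1.6428

Δλ = 2.4263 × 1.6428
Δλ = 3.9859 pm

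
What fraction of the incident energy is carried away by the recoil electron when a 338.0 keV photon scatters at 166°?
0.5658 (or 56.58%)

Calculate initial and final photon energies:

Initial: E₀ = 338.0 keV → λ₀ = 3.6682 pm
Compton shift: Δλ = 4.7805 pm
Final wavelength: λ' = 8.4487 pm
Final energy: E' = 146.7491 keV

Fractional energy loss:
(E₀ - E')/E₀ = (338.0000 - 146.7491)/338.0000
= 191.2509/338.0000
= 0.5658
= 56.58%

(Intermediate values are shown rounded; full precision is carried through to the final answer.)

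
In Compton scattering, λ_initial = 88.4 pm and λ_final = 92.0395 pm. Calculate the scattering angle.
120.00°

First find the wavelength shift:
Δλ = λ' - λ = 92.0395 - 88.4 = 3.6395 pm

Using Δλ = λ_C(1 - cos θ), with λ_C = h/(m_e·c) ≈ 2.42631024 pm:
cos θ = 1 - Δλ/λ_C
cos θ = 1 - 3.6395/2.42631024
cos θ = -0.500014

θ = arccos(-0.500014)
θ = 120.00°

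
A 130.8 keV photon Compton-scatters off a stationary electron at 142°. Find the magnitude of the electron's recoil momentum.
1.1167e-22 kg·m/s

The electron is initially at rest, so by conservation of momentum:
p⃗_e = p⃗₀ − p⃗'  (incident photon momentum minus scattered photon momentum)

Photon momentum magnitudes (p = h/λ = E/c):
λ₀ = hc/E₀ = 9.4789 pm → p₀ = h/λ₀ = 6.9903e-23 kg·m/s
Δλ = λ_C(1 − cos 142°) = 4.3383 pm
λ' = 13.8172 pm → p' = h/λ' = 4.7955e-23 kg·m/s

The scattered photon makes angle θ = 142° with the incident direction, so by the law of cosines:
|p⃗_e|² = p₀² + p'² − 2p₀p'cos θ
|p⃗_e|² = (6.9903e-23)² + (4.7955e-23)² − 2·6.9903e-23·4.7955e-23·cos(142°)
|p⃗_e| = 1.1167e-22 kg·m/s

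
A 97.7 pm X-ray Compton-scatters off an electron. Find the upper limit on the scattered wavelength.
102.5526 pm (at θ = 180°)

The Compton shift is Δλ = λ_C(1 − cos θ).

Since cos θ ranges from −1 to 1, the factor (1 − cos θ) ranges from 0 to 2; the maximum shift occurs at θ = 180° (backscattering):
Δλ_max = 2λ_C = 2 × 2.4263 pm = 4.8526 pm

Maximum scattered wavelength:
λ'_max = λ₀ + Δλ_max = 97.7 + 4.8526 = 102.5526 pm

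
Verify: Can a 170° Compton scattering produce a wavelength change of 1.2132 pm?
No, inconsistent

Calculate the expected shift for θ = 170°:

Δλ_expected = λ_C(1 - cos(170°))
Δλ_expected = 2.4263 × (1 - cos(170°))
Δλ_expected = 2.4263 × 1.9848
Δλ_expected = 4.8158 pm

Given shift: 1.2132 pm
Expected shift: 4.8158 pm
Difference: 3.6026 pm

The values do not match. The given shift corresponds to θ ≈ 60.0°, not 170°.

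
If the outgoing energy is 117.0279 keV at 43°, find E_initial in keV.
124.7000 keV

Convert final energy to wavelength (hc ≈ 1239.842 keV·pm):
λ' = hc/E' = 1239.842 / 117.0279 = 10.5944 pm

Calculate the Compton shift:
Δλ = λ_C(1 - cos(43°))
Δλ = 2.4263 × (1 - cos(43°))
Δλ = 0.6518 pm

Initial wavelength:
λ = λ' - Δλ = 10.5944 - 0.6518 = 9.9426 pm

Initial energy:
E = hc/λ = 1239.842 / 9.9426 = 124.7000 keV

(Intermediate values are shown rounded; full precision is carried through to the final answer.)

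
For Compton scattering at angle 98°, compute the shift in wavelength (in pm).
2.7640 pm

Using the Compton scattering formula:
Δλ = λ_C(1 - cos θ)

where λ_C = h/(m_e·c) ≈ 2.4263 pm is the Compton wavelength of an electron.

For θ = 98°:
cos(98°) = -0.1392
1 - cos(98°) = 1.1392

Δλ = 2.4263 × 1.1392
Δλ = 2.7640 pm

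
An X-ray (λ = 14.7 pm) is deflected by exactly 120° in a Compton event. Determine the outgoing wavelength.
18.3395 pm

Using the Compton formula: λ' = λ + λ_C(1 − cos θ)

For θ = 120°, cos θ = -1/2 (exact) = -0.5000, so:
1 − cos 120° = 1 − (-1/2) = 1.5000

Δλ = λ_C × 1.5000 = 2.4263 × 1.5000 = 3.6395 pm

λ' = 14.7 + 3.6395 = 18.3395 pm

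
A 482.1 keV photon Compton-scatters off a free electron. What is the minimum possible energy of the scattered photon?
166.9962 keV (at θ = 180°)

The scattered photon has minimum energy when its wavelength is maximum, i.e., when the Compton shift Δλ = λ_C(1 − cos θ) is maximum. This occurs at θ = 180° (backscattering), giving Δλ_max = 2λ_C = 4.8526 pm.

Initial wavelength: λ₀ = hc/E₀ = 2.5718 pm
Maximum final wavelength: λ'_max = λ₀ + 2λ_C = 2.5718 + 4.8526 = 7.4244 pm
Minimum final energy: E'_min = hc/λ'_max = 166.9962 keV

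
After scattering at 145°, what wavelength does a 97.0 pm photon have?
101.4138 pm

Using the Compton scattering formula:
λ' = λ + Δλ = λ + λ_C(1 - cos θ)

Given:
- Initial wavelength λ = 97.0 pm
- Scattering angle θ = 145°
- Compton wavelength λ_C ≈ 2.4263 pm

Calculate the shift:
Δλ = 2.4263 × (1 - cos(145°))
Δλ = 2.4263 × 1.8192
Δλ = 4.4138 pm

Final wavelength:
λ' = 97.0 + 4.4138 = 101.4138 pm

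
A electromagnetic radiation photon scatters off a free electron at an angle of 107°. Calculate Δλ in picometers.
3.1357 pm

Using the Compton scattering formula:
Δλ = λ_C(1 - cos θ)

where λ_C = h/(m_e·c) ≈ 2.4263 pm is the Compton wavelength of an electron.

For θ = 107°:
cos(107°) = -0.2924
1 - cos(107°) = 1.2924

Δλ = 2.4263 × 1.2924
Δλ = 3.1357 pm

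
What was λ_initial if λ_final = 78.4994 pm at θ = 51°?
77.6000 pm

From λ' = λ + Δλ, we have λ = λ' - Δλ

First calculate the Compton shift:
Δλ = λ_C(1 - cos θ)
Δλ = 2.4263 × (1 - cos(51°))
Δλ = 2.4263 × 0.3707
Δλ = 0.8994 pm

Initial wavelength:
λ = λ' - Δλ
λ = 78.4994 - 0.8994
λ = 77.6000 pm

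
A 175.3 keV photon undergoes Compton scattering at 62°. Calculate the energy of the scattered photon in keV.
148.3080 keV

First convert energy to wavelength:
λ = hc/E, with hc ≈ 1239.842 keV·pm (i.e. 1239.842 eV·nm)

For E = 175.3 keV = 175300 eV:
λ = 1239.842 keV·pm / 175.3 keV
λ = 7.0727 pm

Calculate the Compton shift:
Δλ = λ_C(1 - cos(62°)) = 2.4263 × 0.5305
Δλ = 1.2872 pm

Final wavelength:
λ' = 7.0727 + 1.2872 = 8.3599 pm

Final energy:
E' = hc/λ' = 1239.842 / 8.3599 = 148.3080 keV

(Intermediate values are shown rounded; full precision is carried through to the final answer.)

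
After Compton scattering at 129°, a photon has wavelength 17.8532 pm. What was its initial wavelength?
13.9000 pm

From λ' = λ + Δλ, we have λ = λ' - Δλ

First calculate the Compton shift:
Δλ = λ_C(1 - cos θ)
Δλ = 2.4263 × (1 - cos(129°))
Δλ = 2.4263 × 1.6293
Δλ = 3.9532 pm

Initial wavelength:
λ = λ' - Δλ
λ = 17.8532 - 3.9532
λ = 13.9000 pm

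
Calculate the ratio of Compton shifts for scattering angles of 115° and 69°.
115° produces the larger shift by a factor of 2.217

Calculate both shifts using Δλ = λ_C(1 - cos θ):

For θ₁ = 69°:
Δλ₁ = 2.4263 × (1 - cos(69°))
Δλ₁ = 2.4263 × 0.6416
Δλ₁ = 1.5568 pm

For θ₂ = 115°:
Δλ₂ = 2.4263 × (1 - cos(115°))
Δλ₂ = 2.4263 × 1.4226
Δλ₂ = 3.4517 pm

The 115° angle produces the larger shift.
Ratio: 3.4517/1.5568 = 2.217

(Intermediate values are shown rounded; full precision is carried through to the final answer.)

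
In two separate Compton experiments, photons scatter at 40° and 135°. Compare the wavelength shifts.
135° produces the larger shift by a factor of 7.297

Calculate both shifts using Δλ = λ_C(1 - cos θ):

For θ₁ = 40°:
Δλ₁ = 2.4263 × (1 - cos(40°))
Δλ₁ = 2.4263 × 0.2340
Δλ₁ = 0.5676 pm

For θ₂ = 135°:
Δλ₂ = 2.4263 × (1 - cos(135°))
Δλ₂ = 2.4263 × 1.7071
Δλ₂ = 4.1420 pm

The 135° angle produces the larger shift.
Ratio: 4.1420/0.5676 = 7.297

(Intermediate values are shown rounded; full precision is carried through to the final answer.)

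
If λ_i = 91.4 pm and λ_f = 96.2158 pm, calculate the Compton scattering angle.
170.01°

First find the wavelength shift:
Δλ = λ' - λ = 96.2158 - 91.4 = 4.8158 pm

Using Δλ = λ_C(1 - cos θ), with λ_C = h/(m_e·c) ≈ 2.42631024 pm:
cos θ = 1 - Δλ/λ_C
cos θ = 1 - 4.8158/2.42631024
cos θ = -0.984825

θ = arccos(-0.984825)
θ = 170.01°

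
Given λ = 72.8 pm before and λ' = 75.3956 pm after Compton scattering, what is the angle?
94.00°

First find the wavelength shift:
Δλ = λ' - λ = 75.3956 - 72.8 = 2.5956 pm

Using Δλ = λ_C(1 - cos θ), with λ_C = h/(m_e·c) ≈ 2.42631024 pm:
cos θ = 1 - Δλ/λ_C
cos θ = 1 - 2.5956/2.42631024
cos θ = -0.069773

θ = arccos(-0.069773)
θ = 94.00°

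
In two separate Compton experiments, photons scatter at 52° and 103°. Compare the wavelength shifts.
103° produces the larger shift by a factor of 3.187

Calculate both shifts using Δλ = λ_C(1 - cos θ):

For θ₁ = 52°:
Δλ₁ = 2.4263 × (1 - cos(52°))
Δλ₁ = 2.4263 × 0.3843
Δλ₁ = 0.9325 pm

For θ₂ = 103°:
Δλ₂ = 2.4263 × (1 - cos(103°))
Δλ₂ = 2.4263 × 1.2250
Δλ₂ = 2.9721 pm

The 103° angle produces the larger shift.
Ratio: 2.9721/0.9325 = 3.187

(Intermediate values are shown rounded; full precision is carried through to the final answer.)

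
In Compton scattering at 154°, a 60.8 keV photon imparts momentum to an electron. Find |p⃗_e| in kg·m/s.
5.7502e-23 kg·m/s

The electron is initially at rest, so by conservation of momentum:
p⃗_e = p⃗₀ − p⃗'  (incident photon momentum minus scattered photon momentum)

Photon momentum magnitudes (p = h/λ = E/c):
λ₀ = hc/E₀ = 20.3921 pm → p₀ = h/λ₀ = 3.2493e-23 kg·m/s
Δλ = λ_C(1 − cos 154°) = 4.6071 pm
λ' = 24.9992 pm → p' = h/λ' = 2.6505e-23 kg·m/s

The scattered photon makes angle θ = 154° with the incident direction, so by the law of cosines:
|p⃗_e|² = p₀² + p'² − 2p₀p'cos θ
|p⃗_e|² = (3.2493e-23)² + (2.6505e-23)² − 2·3.2493e-23·2.6505e-23·cos(154°)
|p⃗_e| = 5.7502e-23 kg·m/s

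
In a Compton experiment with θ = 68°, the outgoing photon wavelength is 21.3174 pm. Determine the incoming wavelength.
19.8000 pm

From λ' = λ + Δλ, we have λ = λ' - Δλ

First calculate the Compton shift:
Δλ = λ_C(1 - cos θ)
Δλ = 2.4263 × (1 - cos(68°))
Δλ = 2.4263 × 0.6254
Δλ = 1.5174 pm

Initial wavelength:
λ = λ' - Δλ
λ = 21.3174 - 1.5174
λ = 19.8000 pm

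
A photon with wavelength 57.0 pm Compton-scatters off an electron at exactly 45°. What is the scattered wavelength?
57.7106 pm

Using the Compton formula: λ' = λ + λ_C(1 − cos θ)

For θ = 45°, cos θ = √2/2 (exact) ≈ 0.7071, so:
1 − cos 45° = 1 − (√2/2) ≈ 0.2929

Δλ = λ_C × 0.2929 = 2.4263 × 0.2929 = 0.7106 pm

λ' = 57.0 + 0.7106 = 57.7106 pm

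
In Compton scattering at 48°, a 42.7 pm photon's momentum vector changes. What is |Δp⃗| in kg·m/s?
1.2510e-23 kg·m/s

Photon momentum magnitude is p = h/λ.

Initial momentum:
p₀ = h/λ = 6.6261e-34/4.2700e-11 = 1.5518e-23 kg·m/s

After scattering:
λ' = λ + Δλ = 42.7 + 0.8028 = 43.5028 pm
p' = h/λ' = 6.6261e-34/4.3503e-11 = 1.5231e-23 kg·m/s

Momentum is a vector; the scattered photon's direction makes angle θ = 48° with the incident direction. The magnitude of the vector change Δp⃗ = p⃗₀ − p⃗' is found from the law of cosines:
|Δp⃗|² = p₀² + p'² − 2p₀p'cos θ
|Δp⃗|² = (1.5518e-23)² + (1.5231e-23)² − 2·1.5518e-23·1.5231e-23·cos(48°)
|Δp⃗| = 1.2510e-23 kg·m/s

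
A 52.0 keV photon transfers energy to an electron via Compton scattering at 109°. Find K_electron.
6.1807 keV

By energy conservation: K_e = E_initial - E_final

First find the scattered photon energy:
Initial wavelength: λ = hc/E = 23.8431 pm
Compton shift: Δλ = λ_C(1 - cos(109°)) = 3.2162 pm
Final wavelength: λ' = 23.8431 + 3.2162 = 27.0594 pm
Final photon energy: E' = hc/λ' = 45.8193 keV

Electron kinetic energy:
K_e = E - E' = 52.0000 - 45.8193 = 6.1807 keV

(Intermediate values are shown rounded; full precision is carried through to the final answer.)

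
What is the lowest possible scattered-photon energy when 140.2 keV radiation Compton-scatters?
90.5258 keV (at θ = 180°)

The scattered photon has minimum energy when its wavelength is maximum, i.e., when the Compton shift Δλ = λ_C(1 − cos θ) is maximum. This occurs at θ = 180° (backscattering), giving Δλ_max = 2λ_C = 4.8526 pm.

Initial wavelength: λ₀ = hc/E₀ = 8.8434 pm
Maximum final wavelength: λ'_max = λ₀ + 2λ_C = 8.8434 + 4.8526 = 13.6960 pm
Minimum final energy: E'_min = hc/λ'_max = 90.5258 keV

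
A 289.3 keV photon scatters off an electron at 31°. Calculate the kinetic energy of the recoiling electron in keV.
21.6438 keV

By energy conservation: K_e = E_initial - E_final

First find the scattered photon energy:
Initial wavelength: λ = hc/E = 4.2857 pm
Compton shift: Δλ = λ_C(1 - cos(31°)) = 0.3466 pm
Final wavelength: λ' = 4.2857 + 0.3466 = 4.6322 pm
Final photon energy: E' = hc/λ' = 267.6562 keV

Electron kinetic energy:
K_e = E - E' = 289.3000 - 267.6562 = 21.6438 keV

(Intermediate values are shown rounded; full precision is carried through to the final answer.)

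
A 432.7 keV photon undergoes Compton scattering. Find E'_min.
160.6433 keV (at θ = 180°)

The scattered photon has minimum energy when its wavelength is maximum, i.e., when the Compton shift Δλ = λ_C(1 − cos θ) is maximum. This occurs at θ = 180° (backscattering), giving Δλ_max = 2λ_C = 4.8526 pm.

Initial wavelength: λ₀ = hc/E₀ = 2.8654 pm
Maximum final wavelength: λ'_max = λ₀ + 2λ_C = 2.8654 + 4.8526 = 7.7180 pm
Minimum final energy: E'_min = hc/λ'_max = 160.6433 keV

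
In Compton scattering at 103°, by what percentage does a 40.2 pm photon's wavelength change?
7.3933%

Calculate the Compton shift:
Δλ = λ_C(1 - cos(103°))
Δλ = 2.4263 × (1 - cos(103°))
Δλ = 2.4263 × 1.2250
Δλ = 2.9721 pm

Percentage change:
(Δλ/λ₀) × 100 = (2.9721/40.2) × 100
= 7.3933%

(Intermediate values are shown rounded; full precision is carried through to the final answer.)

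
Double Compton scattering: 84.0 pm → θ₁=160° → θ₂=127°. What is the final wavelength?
92.5928 pm

Apply Compton shift twice:

First scattering at θ₁ = 160°:
Δλ₁ = λ_C(1 - cos(160°))
Δλ₁ = 2.4263 × 1.9397
Δλ₁ = 4.7063 pm

After first scattering:
λ₁ = 84.0 + 4.7063 = 88.7063 pm

Second scattering at θ₂ = 127°:
Δλ₂ = λ_C(1 - cos(127°))
Δλ₂ = 2.4263 × 1.6018
Δλ₂ = 3.8865 pm

Final wavelength:
λ₂ = 88.7063 + 3.8865 = 92.5928 pm

Total shift: Δλ_total = 4.7063 + 3.8865 = 8.5928 pm

(Intermediate values are shown rounded; full precision is carried through to the final answer.)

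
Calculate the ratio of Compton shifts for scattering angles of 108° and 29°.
108° produces the larger shift by a factor of 10.440

Calculate both shifts using Δλ = λ_C(1 - cos θ):

For θ₁ = 29°:
Δλ₁ = 2.4263 × (1 - cos(29°))
Δλ₁ = 2.4263 × 0.1254
Δλ₁ = 0.3042 pm

For θ₂ = 108°:
Δλ₂ = 2.4263 × (1 - cos(108°))
Δλ₂ = 2.4263 × 1.3090
Δλ₂ = 3.1761 pm

The 108° angle produces the larger shift.
Ratio: 3.1761/0.3042 = 10.440

(Intermediate values are shown rounded; full precision is carried through to the final answer.)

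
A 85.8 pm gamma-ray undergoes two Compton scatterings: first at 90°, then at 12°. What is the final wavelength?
88.2793 pm

Apply Compton shift twice:

First scattering at θ₁ = 90°:
Δλ₁ = λ_C(1 - cos(90°))
Δλ₁ = 2.4263 × 1.0000
Δλ₁ = 2.4263 pm

After first scattering:
λ₁ = 85.8 + 2.4263 = 88.2263 pm

Second scattering at θ₂ = 12°:
Δλ₂ = λ_C(1 - cos(12°))
Δλ₂ = 2.4263 × 0.0219
Δλ₂ = 0.0530 pm

Final wavelength:
λ₂ = 88.2263 + 0.0530 = 88.2793 pm

Total shift: Δλ_total = 2.4263 + 0.0530 = 2.4793 pm

(Intermediate values are shown rounded; full precision is carried through to the final answer.)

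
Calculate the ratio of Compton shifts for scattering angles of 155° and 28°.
155° produces the larger shift by a factor of 16.286

Calculate both shifts using Δλ = λ_C(1 - cos θ):

For θ₁ = 28°:
Δλ₁ = 2.4263 × (1 - cos(28°))
Δλ₁ = 2.4263 × 0.1171
Δλ₁ = 0.2840 pm

For θ₂ = 155°:
Δλ₂ = 2.4263 × (1 - cos(155°))
Δλ₂ = 2.4263 × 1.9063
Δλ₂ = 4.6253 pm

The 155° angle produces the larger shift.
Ratio: 4.6253/0.2840 = 16.286

(Intermediate values are shown rounded; full precision is carried through to the final answer.)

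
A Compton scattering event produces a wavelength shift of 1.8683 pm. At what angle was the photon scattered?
76.70°

From the Compton formula Δλ = λ_C(1 - cos θ), we can solve for θ:

cos θ = 1 - Δλ/λ_C

Given:
- Δλ = 1.8683 pm
- λ_C = h/(m_e·c) ≈ 2.42631024 pm

cos θ = 1 - 1.8683/2.42631024
cos θ = 1 - 0.770017
cos θ = 0.229983

θ = arccos(0.229983)
θ = 76.70°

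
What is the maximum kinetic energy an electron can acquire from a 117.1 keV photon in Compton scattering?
36.8020 keV

Maximum energy transfer occurs at θ = 180° (backscattering).

Initial photon: E₀ = 117.1 keV → λ₀ = 10.5879 pm

Maximum Compton shift (at 180°):
Δλ_max = 2λ_C = 2 × 2.4263 = 4.8526 pm

Final wavelength:
λ' = 10.5879 + 4.8526 = 15.4405 pm

Minimum photon energy (maximum energy to electron):
E'_min = hc/λ' = 80.2980 keV

Maximum electron kinetic energy:
K_max = E₀ - E'_min = 117.1000 - 80.2980 = 36.8020 keV

(Intermediate values are shown rounded; full precision is carried through to the final answer.)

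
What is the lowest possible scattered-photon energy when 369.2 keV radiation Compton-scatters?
151.0013 keV (at θ = 180°)

The scattered photon has minimum energy when its wavelength is maximum, i.e., when the Compton shift Δλ = λ_C(1 − cos θ) is maximum. This occurs at θ = 180° (backscattering), giving Δλ_max = 2λ_C = 4.8526 pm.

Initial wavelength: λ₀ = hc/E₀ = 3.3582 pm
Maximum final wavelength: λ'_max = λ₀ + 2λ_C = 3.3582 + 4.8526 = 8.2108 pm
Minimum final energy: E'_min = hc/λ'_max = 151.0013 keV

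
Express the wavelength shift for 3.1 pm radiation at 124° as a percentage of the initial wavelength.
122.0350%

Calculate the Compton shift:
Δλ = λ_C(1 - cos(124°))
Δλ = 2.4263 × (1 - cos(124°))
Δλ = 2.4263 × 1.5592
Δλ = 3.7831 pm

Percentage change:
(Δλ/λ₀) × 100 = (3.7831/3.1) × 100
= 122.0350%

(Intermediate values are shown rounded; full precision is carried through to the final answer.)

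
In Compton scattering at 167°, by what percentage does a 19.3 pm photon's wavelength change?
24.8209%

Calculate the Compton shift:
Δλ = λ_C(1 - cos(167°))
Δλ = 2.4263 × (1 - cos(167°))
Δλ = 2.4263 × 1.9744
Δλ = 4.7904 pm

Percentage change:
(Δλ/λ₀) × 100 = (4.7904/19.3) × 100
= 24.8209%

(Intermediate values are shown rounded; full precision is carried through to the final answer.)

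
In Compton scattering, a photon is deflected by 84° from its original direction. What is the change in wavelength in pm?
2.1727 pm

Using the Compton scattering formula:
Δλ = λ_C(1 - cos θ)

where λ_C = h/(m_e·c) ≈ 2.4263 pm is the Compton wavelength of an electron.

For θ = 84°:
cos(84°) = 0.1045
1 - cos(84°) = 0.8955

Δλ = 2.4263 × 0.8955
Δλ = 2.1727 pm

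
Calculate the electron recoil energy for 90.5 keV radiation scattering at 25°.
1.4772 keV

By energy conservation: K_e = E_initial - E_final

First find the scattered photon energy:
Initial wavelength: λ = hc/E = 13.6999 pm
Compton shift: Δλ = λ_C(1 - cos(25°)) = 0.2273 pm
Final wavelength: λ' = 13.6999 + 0.2273 = 13.9272 pm
Final photon energy: E' = hc/λ' = 89.0228 keV

Electron kinetic energy:
K_e = E - E' = 90.5000 - 89.0228 = 1.4772 keV

(Intermediate values are shown rounded; full precision is carried through to the final answer.)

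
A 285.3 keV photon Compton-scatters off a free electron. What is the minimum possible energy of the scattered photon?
134.7893 keV (at θ = 180°)

The scattered photon has minimum energy when its wavelength is maximum, i.e., when the Compton shift Δλ = λ_C(1 − cos θ) is maximum. This occurs at θ = 180° (backscattering), giving Δλ_max = 2λ_C = 4.8526 pm.

Initial wavelength: λ₀ = hc/E₀ = 4.3457 pm
Maximum final wavelength: λ'_max = λ₀ + 2λ_C = 4.3457 + 4.8526 = 9.1984 pm
Minimum final energy: E'_min = hc/λ'_max = 134.7893 keV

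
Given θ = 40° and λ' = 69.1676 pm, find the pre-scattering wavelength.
68.6000 pm

From λ' = λ + Δλ, we have λ = λ' - Δλ

First calculate the Compton shift:
Δλ = λ_C(1 - cos θ)
Δλ = 2.4263 × (1 - cos(40°))
Δλ = 2.4263 × 0.2340
Δλ = 0.5676 pm

Initial wavelength:
λ = λ' - Δλ
λ = 69.1676 - 0.5676
λ = 68.6000 pm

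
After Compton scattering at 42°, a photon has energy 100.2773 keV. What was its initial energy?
105.6000 keV

Convert final energy to wavelength (hc ≈ 1239.842 keV·pm):
λ' = hc/E' = 1239.842 / 100.2773 = 12.3641 pm

Calculate the Compton shift:
Δλ = λ_C(1 - cos(42°))
Δλ = 2.4263 × (1 - cos(42°))
Δλ = 0.6232 pm

Initial wavelength:
λ = λ' - Δλ = 12.3641 - 0.6232 = 11.7409 pm

Initial energy:
E = hc/λ = 1239.842 / 11.7409 = 105.6000 keV

(Intermediate values are shown rounded; full precision is carried through to the final answer.)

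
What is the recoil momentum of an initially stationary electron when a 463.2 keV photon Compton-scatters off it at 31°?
1.2769e-22 kg·m/s

The electron is initially at rest, so by conservation of momentum:
p⃗_e = p⃗₀ − p⃗'  (incident photon momentum minus scattered photon momentum)

Photon momentum magnitudes (p = h/λ = E/c):
λ₀ = hc/E₀ = 2.6767 pm → p₀ = h/λ₀ = 2.4755e-22 kg·m/s
Δλ = λ_C(1 − cos 31°) = 0.3466 pm
λ' = 3.0232 pm → p' = h/λ' = 2.1917e-22 kg·m/s

The scattered photon makes angle θ = 31° with the incident direction, so by the law of cosines:
|p⃗_e|² = p₀² + p'² − 2p₀p'cos θ
|p⃗_e|² = (2.4755e-22)² + (2.1917e-22)² − 2·2.4755e-22·2.1917e-22·cos(31°)
|p⃗_e| = 1.2769e-22 kg·m/s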